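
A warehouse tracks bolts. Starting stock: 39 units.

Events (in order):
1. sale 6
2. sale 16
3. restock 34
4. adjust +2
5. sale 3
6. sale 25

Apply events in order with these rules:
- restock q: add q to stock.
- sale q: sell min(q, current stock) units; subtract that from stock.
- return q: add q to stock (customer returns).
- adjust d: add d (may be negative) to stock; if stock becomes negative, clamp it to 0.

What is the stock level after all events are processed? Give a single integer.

Answer: 25

Derivation:
Processing events:
Start: stock = 39
  Event 1 (sale 6): sell min(6,39)=6. stock: 39 - 6 = 33. total_sold = 6
  Event 2 (sale 16): sell min(16,33)=16. stock: 33 - 16 = 17. total_sold = 22
  Event 3 (restock 34): 17 + 34 = 51
  Event 4 (adjust +2): 51 + 2 = 53
  Event 5 (sale 3): sell min(3,53)=3. stock: 53 - 3 = 50. total_sold = 25
  Event 6 (sale 25): sell min(25,50)=25. stock: 50 - 25 = 25. total_sold = 50
Final: stock = 25, total_sold = 50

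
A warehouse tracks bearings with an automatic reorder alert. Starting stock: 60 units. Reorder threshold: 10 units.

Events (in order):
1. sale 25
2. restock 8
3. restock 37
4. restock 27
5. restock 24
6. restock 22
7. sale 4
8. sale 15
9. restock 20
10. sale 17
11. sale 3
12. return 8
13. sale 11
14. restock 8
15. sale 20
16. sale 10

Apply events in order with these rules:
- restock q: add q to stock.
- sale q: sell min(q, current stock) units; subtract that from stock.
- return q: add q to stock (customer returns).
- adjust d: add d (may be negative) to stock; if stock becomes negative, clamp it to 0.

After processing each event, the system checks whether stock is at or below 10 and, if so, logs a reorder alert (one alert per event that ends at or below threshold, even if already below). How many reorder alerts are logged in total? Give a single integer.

Processing events:
Start: stock = 60
  Event 1 (sale 25): sell min(25,60)=25. stock: 60 - 25 = 35. total_sold = 25
  Event 2 (restock 8): 35 + 8 = 43
  Event 3 (restock 37): 43 + 37 = 80
  Event 4 (restock 27): 80 + 27 = 107
  Event 5 (restock 24): 107 + 24 = 131
  Event 6 (restock 22): 131 + 22 = 153
  Event 7 (sale 4): sell min(4,153)=4. stock: 153 - 4 = 149. total_sold = 29
  Event 8 (sale 15): sell min(15,149)=15. stock: 149 - 15 = 134. total_sold = 44
  Event 9 (restock 20): 134 + 20 = 154
  Event 10 (sale 17): sell min(17,154)=17. stock: 154 - 17 = 137. total_sold = 61
  Event 11 (sale 3): sell min(3,137)=3. stock: 137 - 3 = 134. total_sold = 64
  Event 12 (return 8): 134 + 8 = 142
  Event 13 (sale 11): sell min(11,142)=11. stock: 142 - 11 = 131. total_sold = 75
  Event 14 (restock 8): 131 + 8 = 139
  Event 15 (sale 20): sell min(20,139)=20. stock: 139 - 20 = 119. total_sold = 95
  Event 16 (sale 10): sell min(10,119)=10. stock: 119 - 10 = 109. total_sold = 105
Final: stock = 109, total_sold = 105

Checking against threshold 10:
  After event 1: stock=35 > 10
  After event 2: stock=43 > 10
  After event 3: stock=80 > 10
  After event 4: stock=107 > 10
  After event 5: stock=131 > 10
  After event 6: stock=153 > 10
  After event 7: stock=149 > 10
  After event 8: stock=134 > 10
  After event 9: stock=154 > 10
  After event 10: stock=137 > 10
  After event 11: stock=134 > 10
  After event 12: stock=142 > 10
  After event 13: stock=131 > 10
  After event 14: stock=139 > 10
  After event 15: stock=119 > 10
  After event 16: stock=109 > 10
Alert events: []. Count = 0

Answer: 0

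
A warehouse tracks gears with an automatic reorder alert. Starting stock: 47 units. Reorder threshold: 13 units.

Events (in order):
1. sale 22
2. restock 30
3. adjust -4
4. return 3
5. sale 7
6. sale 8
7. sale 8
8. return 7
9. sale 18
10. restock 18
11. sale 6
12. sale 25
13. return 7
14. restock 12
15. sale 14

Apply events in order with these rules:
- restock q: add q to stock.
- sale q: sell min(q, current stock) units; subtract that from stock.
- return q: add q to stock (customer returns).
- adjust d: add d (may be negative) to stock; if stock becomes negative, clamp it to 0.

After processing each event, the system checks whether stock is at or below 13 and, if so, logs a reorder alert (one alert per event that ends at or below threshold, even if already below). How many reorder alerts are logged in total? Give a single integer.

Processing events:
Start: stock = 47
  Event 1 (sale 22): sell min(22,47)=22. stock: 47 - 22 = 25. total_sold = 22
  Event 2 (restock 30): 25 + 30 = 55
  Event 3 (adjust -4): 55 + -4 = 51
  Event 4 (return 3): 51 + 3 = 54
  Event 5 (sale 7): sell min(7,54)=7. stock: 54 - 7 = 47. total_sold = 29
  Event 6 (sale 8): sell min(8,47)=8. stock: 47 - 8 = 39. total_sold = 37
  Event 7 (sale 8): sell min(8,39)=8. stock: 39 - 8 = 31. total_sold = 45
  Event 8 (return 7): 31 + 7 = 38
  Event 9 (sale 18): sell min(18,38)=18. stock: 38 - 18 = 20. total_sold = 63
  Event 10 (restock 18): 20 + 18 = 38
  Event 11 (sale 6): sell min(6,38)=6. stock: 38 - 6 = 32. total_sold = 69
  Event 12 (sale 25): sell min(25,32)=25. stock: 32 - 25 = 7. total_sold = 94
  Event 13 (return 7): 7 + 7 = 14
  Event 14 (restock 12): 14 + 12 = 26
  Event 15 (sale 14): sell min(14,26)=14. stock: 26 - 14 = 12. total_sold = 108
Final: stock = 12, total_sold = 108

Checking against threshold 13:
  After event 1: stock=25 > 13
  After event 2: stock=55 > 13
  After event 3: stock=51 > 13
  After event 4: stock=54 > 13
  After event 5: stock=47 > 13
  After event 6: stock=39 > 13
  After event 7: stock=31 > 13
  After event 8: stock=38 > 13
  After event 9: stock=20 > 13
  After event 10: stock=38 > 13
  After event 11: stock=32 > 13
  After event 12: stock=7 <= 13 -> ALERT
  After event 13: stock=14 > 13
  After event 14: stock=26 > 13
  After event 15: stock=12 <= 13 -> ALERT
Alert events: [12, 15]. Count = 2

Answer: 2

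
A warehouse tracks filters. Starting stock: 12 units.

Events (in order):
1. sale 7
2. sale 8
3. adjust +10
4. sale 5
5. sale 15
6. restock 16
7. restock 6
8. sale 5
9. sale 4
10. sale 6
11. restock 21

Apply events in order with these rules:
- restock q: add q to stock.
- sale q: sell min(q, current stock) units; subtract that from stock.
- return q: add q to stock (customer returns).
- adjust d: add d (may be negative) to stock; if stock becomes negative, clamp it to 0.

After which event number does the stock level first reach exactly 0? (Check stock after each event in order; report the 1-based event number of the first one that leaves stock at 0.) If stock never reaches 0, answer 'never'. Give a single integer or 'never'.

Processing events:
Start: stock = 12
  Event 1 (sale 7): sell min(7,12)=7. stock: 12 - 7 = 5. total_sold = 7
  Event 2 (sale 8): sell min(8,5)=5. stock: 5 - 5 = 0. total_sold = 12
  Event 3 (adjust +10): 0 + 10 = 10
  Event 4 (sale 5): sell min(5,10)=5. stock: 10 - 5 = 5. total_sold = 17
  Event 5 (sale 15): sell min(15,5)=5. stock: 5 - 5 = 0. total_sold = 22
  Event 6 (restock 16): 0 + 16 = 16
  Event 7 (restock 6): 16 + 6 = 22
  Event 8 (sale 5): sell min(5,22)=5. stock: 22 - 5 = 17. total_sold = 27
  Event 9 (sale 4): sell min(4,17)=4. stock: 17 - 4 = 13. total_sold = 31
  Event 10 (sale 6): sell min(6,13)=6. stock: 13 - 6 = 7. total_sold = 37
  Event 11 (restock 21): 7 + 21 = 28
Final: stock = 28, total_sold = 37

First zero at event 2.

Answer: 2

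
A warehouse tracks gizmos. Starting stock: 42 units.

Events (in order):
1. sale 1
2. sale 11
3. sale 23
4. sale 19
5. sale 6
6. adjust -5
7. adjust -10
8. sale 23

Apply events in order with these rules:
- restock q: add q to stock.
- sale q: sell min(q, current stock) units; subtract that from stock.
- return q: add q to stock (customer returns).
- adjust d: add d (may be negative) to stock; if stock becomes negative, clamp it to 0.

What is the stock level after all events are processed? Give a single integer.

Answer: 0

Derivation:
Processing events:
Start: stock = 42
  Event 1 (sale 1): sell min(1,42)=1. stock: 42 - 1 = 41. total_sold = 1
  Event 2 (sale 11): sell min(11,41)=11. stock: 41 - 11 = 30. total_sold = 12
  Event 3 (sale 23): sell min(23,30)=23. stock: 30 - 23 = 7. total_sold = 35
  Event 4 (sale 19): sell min(19,7)=7. stock: 7 - 7 = 0. total_sold = 42
  Event 5 (sale 6): sell min(6,0)=0. stock: 0 - 0 = 0. total_sold = 42
  Event 6 (adjust -5): 0 + -5 = 0 (clamped to 0)
  Event 7 (adjust -10): 0 + -10 = 0 (clamped to 0)
  Event 8 (sale 23): sell min(23,0)=0. stock: 0 - 0 = 0. total_sold = 42
Final: stock = 0, total_sold = 42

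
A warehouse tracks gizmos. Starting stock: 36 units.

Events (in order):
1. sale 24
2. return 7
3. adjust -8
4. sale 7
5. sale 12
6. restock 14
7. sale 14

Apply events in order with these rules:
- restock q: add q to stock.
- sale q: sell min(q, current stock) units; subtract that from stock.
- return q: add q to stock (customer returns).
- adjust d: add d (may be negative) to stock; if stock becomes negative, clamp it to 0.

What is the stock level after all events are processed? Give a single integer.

Processing events:
Start: stock = 36
  Event 1 (sale 24): sell min(24,36)=24. stock: 36 - 24 = 12. total_sold = 24
  Event 2 (return 7): 12 + 7 = 19
  Event 3 (adjust -8): 19 + -8 = 11
  Event 4 (sale 7): sell min(7,11)=7. stock: 11 - 7 = 4. total_sold = 31
  Event 5 (sale 12): sell min(12,4)=4. stock: 4 - 4 = 0. total_sold = 35
  Event 6 (restock 14): 0 + 14 = 14
  Event 7 (sale 14): sell min(14,14)=14. stock: 14 - 14 = 0. total_sold = 49
Final: stock = 0, total_sold = 49

Answer: 0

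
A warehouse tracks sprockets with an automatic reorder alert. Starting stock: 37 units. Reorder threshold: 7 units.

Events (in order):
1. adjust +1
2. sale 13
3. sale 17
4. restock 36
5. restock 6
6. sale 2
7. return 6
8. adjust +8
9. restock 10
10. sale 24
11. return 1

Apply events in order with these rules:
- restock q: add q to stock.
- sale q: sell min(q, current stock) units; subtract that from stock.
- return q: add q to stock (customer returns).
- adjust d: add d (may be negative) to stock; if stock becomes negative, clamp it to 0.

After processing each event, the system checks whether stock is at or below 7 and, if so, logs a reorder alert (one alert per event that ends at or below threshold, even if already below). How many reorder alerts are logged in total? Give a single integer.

Answer: 0

Derivation:
Processing events:
Start: stock = 37
  Event 1 (adjust +1): 37 + 1 = 38
  Event 2 (sale 13): sell min(13,38)=13. stock: 38 - 13 = 25. total_sold = 13
  Event 3 (sale 17): sell min(17,25)=17. stock: 25 - 17 = 8. total_sold = 30
  Event 4 (restock 36): 8 + 36 = 44
  Event 5 (restock 6): 44 + 6 = 50
  Event 6 (sale 2): sell min(2,50)=2. stock: 50 - 2 = 48. total_sold = 32
  Event 7 (return 6): 48 + 6 = 54
  Event 8 (adjust +8): 54 + 8 = 62
  Event 9 (restock 10): 62 + 10 = 72
  Event 10 (sale 24): sell min(24,72)=24. stock: 72 - 24 = 48. total_sold = 56
  Event 11 (return 1): 48 + 1 = 49
Final: stock = 49, total_sold = 56

Checking against threshold 7:
  After event 1: stock=38 > 7
  After event 2: stock=25 > 7
  After event 3: stock=8 > 7
  After event 4: stock=44 > 7
  After event 5: stock=50 > 7
  After event 6: stock=48 > 7
  After event 7: stock=54 > 7
  After event 8: stock=62 > 7
  After event 9: stock=72 > 7
  After event 10: stock=48 > 7
  After event 11: stock=49 > 7
Alert events: []. Count = 0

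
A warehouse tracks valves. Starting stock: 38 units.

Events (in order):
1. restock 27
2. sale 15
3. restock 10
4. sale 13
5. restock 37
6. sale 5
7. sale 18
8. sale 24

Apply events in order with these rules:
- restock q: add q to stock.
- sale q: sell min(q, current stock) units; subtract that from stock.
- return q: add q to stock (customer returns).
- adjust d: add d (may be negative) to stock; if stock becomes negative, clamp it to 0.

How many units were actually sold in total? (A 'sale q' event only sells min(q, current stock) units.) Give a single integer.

Processing events:
Start: stock = 38
  Event 1 (restock 27): 38 + 27 = 65
  Event 2 (sale 15): sell min(15,65)=15. stock: 65 - 15 = 50. total_sold = 15
  Event 3 (restock 10): 50 + 10 = 60
  Event 4 (sale 13): sell min(13,60)=13. stock: 60 - 13 = 47. total_sold = 28
  Event 5 (restock 37): 47 + 37 = 84
  Event 6 (sale 5): sell min(5,84)=5. stock: 84 - 5 = 79. total_sold = 33
  Event 7 (sale 18): sell min(18,79)=18. stock: 79 - 18 = 61. total_sold = 51
  Event 8 (sale 24): sell min(24,61)=24. stock: 61 - 24 = 37. total_sold = 75
Final: stock = 37, total_sold = 75

Answer: 75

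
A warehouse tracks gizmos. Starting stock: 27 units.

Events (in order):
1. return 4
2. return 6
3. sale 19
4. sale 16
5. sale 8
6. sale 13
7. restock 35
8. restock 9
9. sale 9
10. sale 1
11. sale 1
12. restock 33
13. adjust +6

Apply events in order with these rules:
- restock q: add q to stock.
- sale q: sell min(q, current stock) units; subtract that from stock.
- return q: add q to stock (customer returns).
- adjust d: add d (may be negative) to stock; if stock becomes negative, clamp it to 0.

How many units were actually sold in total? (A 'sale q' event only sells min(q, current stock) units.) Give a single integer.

Processing events:
Start: stock = 27
  Event 1 (return 4): 27 + 4 = 31
  Event 2 (return 6): 31 + 6 = 37
  Event 3 (sale 19): sell min(19,37)=19. stock: 37 - 19 = 18. total_sold = 19
  Event 4 (sale 16): sell min(16,18)=16. stock: 18 - 16 = 2. total_sold = 35
  Event 5 (sale 8): sell min(8,2)=2. stock: 2 - 2 = 0. total_sold = 37
  Event 6 (sale 13): sell min(13,0)=0. stock: 0 - 0 = 0. total_sold = 37
  Event 7 (restock 35): 0 + 35 = 35
  Event 8 (restock 9): 35 + 9 = 44
  Event 9 (sale 9): sell min(9,44)=9. stock: 44 - 9 = 35. total_sold = 46
  Event 10 (sale 1): sell min(1,35)=1. stock: 35 - 1 = 34. total_sold = 47
  Event 11 (sale 1): sell min(1,34)=1. stock: 34 - 1 = 33. total_sold = 48
  Event 12 (restock 33): 33 + 33 = 66
  Event 13 (adjust +6): 66 + 6 = 72
Final: stock = 72, total_sold = 48

Answer: 48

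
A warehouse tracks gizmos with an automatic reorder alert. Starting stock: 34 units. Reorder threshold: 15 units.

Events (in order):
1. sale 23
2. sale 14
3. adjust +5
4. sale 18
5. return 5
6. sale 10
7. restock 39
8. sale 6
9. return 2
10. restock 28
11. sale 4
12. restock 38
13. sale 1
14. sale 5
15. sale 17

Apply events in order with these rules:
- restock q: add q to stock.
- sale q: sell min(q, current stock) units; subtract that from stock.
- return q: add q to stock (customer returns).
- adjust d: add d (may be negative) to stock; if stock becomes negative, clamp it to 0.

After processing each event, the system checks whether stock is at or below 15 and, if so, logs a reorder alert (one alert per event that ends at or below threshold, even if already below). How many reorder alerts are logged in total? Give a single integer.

Processing events:
Start: stock = 34
  Event 1 (sale 23): sell min(23,34)=23. stock: 34 - 23 = 11. total_sold = 23
  Event 2 (sale 14): sell min(14,11)=11. stock: 11 - 11 = 0. total_sold = 34
  Event 3 (adjust +5): 0 + 5 = 5
  Event 4 (sale 18): sell min(18,5)=5. stock: 5 - 5 = 0. total_sold = 39
  Event 5 (return 5): 0 + 5 = 5
  Event 6 (sale 10): sell min(10,5)=5. stock: 5 - 5 = 0. total_sold = 44
  Event 7 (restock 39): 0 + 39 = 39
  Event 8 (sale 6): sell min(6,39)=6. stock: 39 - 6 = 33. total_sold = 50
  Event 9 (return 2): 33 + 2 = 35
  Event 10 (restock 28): 35 + 28 = 63
  Event 11 (sale 4): sell min(4,63)=4. stock: 63 - 4 = 59. total_sold = 54
  Event 12 (restock 38): 59 + 38 = 97
  Event 13 (sale 1): sell min(1,97)=1. stock: 97 - 1 = 96. total_sold = 55
  Event 14 (sale 5): sell min(5,96)=5. stock: 96 - 5 = 91. total_sold = 60
  Event 15 (sale 17): sell min(17,91)=17. stock: 91 - 17 = 74. total_sold = 77
Final: stock = 74, total_sold = 77

Checking against threshold 15:
  After event 1: stock=11 <= 15 -> ALERT
  After event 2: stock=0 <= 15 -> ALERT
  After event 3: stock=5 <= 15 -> ALERT
  After event 4: stock=0 <= 15 -> ALERT
  After event 5: stock=5 <= 15 -> ALERT
  After event 6: stock=0 <= 15 -> ALERT
  After event 7: stock=39 > 15
  After event 8: stock=33 > 15
  After event 9: stock=35 > 15
  After event 10: stock=63 > 15
  After event 11: stock=59 > 15
  After event 12: stock=97 > 15
  After event 13: stock=96 > 15
  After event 14: stock=91 > 15
  After event 15: stock=74 > 15
Alert events: [1, 2, 3, 4, 5, 6]. Count = 6

Answer: 6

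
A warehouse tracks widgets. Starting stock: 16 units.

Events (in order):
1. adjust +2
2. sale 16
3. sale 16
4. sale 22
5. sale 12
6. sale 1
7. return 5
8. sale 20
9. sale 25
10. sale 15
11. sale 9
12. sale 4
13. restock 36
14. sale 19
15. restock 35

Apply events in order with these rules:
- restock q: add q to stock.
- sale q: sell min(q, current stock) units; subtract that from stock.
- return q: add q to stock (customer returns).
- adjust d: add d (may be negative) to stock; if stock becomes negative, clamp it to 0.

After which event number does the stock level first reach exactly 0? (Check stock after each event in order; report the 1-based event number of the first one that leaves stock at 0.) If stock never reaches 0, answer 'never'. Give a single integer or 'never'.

Processing events:
Start: stock = 16
  Event 1 (adjust +2): 16 + 2 = 18
  Event 2 (sale 16): sell min(16,18)=16. stock: 18 - 16 = 2. total_sold = 16
  Event 3 (sale 16): sell min(16,2)=2. stock: 2 - 2 = 0. total_sold = 18
  Event 4 (sale 22): sell min(22,0)=0. stock: 0 - 0 = 0. total_sold = 18
  Event 5 (sale 12): sell min(12,0)=0. stock: 0 - 0 = 0. total_sold = 18
  Event 6 (sale 1): sell min(1,0)=0. stock: 0 - 0 = 0. total_sold = 18
  Event 7 (return 5): 0 + 5 = 5
  Event 8 (sale 20): sell min(20,5)=5. stock: 5 - 5 = 0. total_sold = 23
  Event 9 (sale 25): sell min(25,0)=0. stock: 0 - 0 = 0. total_sold = 23
  Event 10 (sale 15): sell min(15,0)=0. stock: 0 - 0 = 0. total_sold = 23
  Event 11 (sale 9): sell min(9,0)=0. stock: 0 - 0 = 0. total_sold = 23
  Event 12 (sale 4): sell min(4,0)=0. stock: 0 - 0 = 0. total_sold = 23
  Event 13 (restock 36): 0 + 36 = 36
  Event 14 (sale 19): sell min(19,36)=19. stock: 36 - 19 = 17. total_sold = 42
  Event 15 (restock 35): 17 + 35 = 52
Final: stock = 52, total_sold = 42

First zero at event 3.

Answer: 3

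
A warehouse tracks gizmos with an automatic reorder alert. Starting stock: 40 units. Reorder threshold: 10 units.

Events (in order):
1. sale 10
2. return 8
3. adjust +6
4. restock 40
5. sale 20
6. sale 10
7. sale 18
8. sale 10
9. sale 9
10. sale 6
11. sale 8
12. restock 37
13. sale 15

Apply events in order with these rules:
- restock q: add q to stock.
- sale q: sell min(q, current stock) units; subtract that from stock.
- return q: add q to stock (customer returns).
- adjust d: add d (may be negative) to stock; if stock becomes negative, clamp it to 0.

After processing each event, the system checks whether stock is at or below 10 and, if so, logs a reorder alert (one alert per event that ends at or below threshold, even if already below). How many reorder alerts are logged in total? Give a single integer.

Answer: 1

Derivation:
Processing events:
Start: stock = 40
  Event 1 (sale 10): sell min(10,40)=10. stock: 40 - 10 = 30. total_sold = 10
  Event 2 (return 8): 30 + 8 = 38
  Event 3 (adjust +6): 38 + 6 = 44
  Event 4 (restock 40): 44 + 40 = 84
  Event 5 (sale 20): sell min(20,84)=20. stock: 84 - 20 = 64. total_sold = 30
  Event 6 (sale 10): sell min(10,64)=10. stock: 64 - 10 = 54. total_sold = 40
  Event 7 (sale 18): sell min(18,54)=18. stock: 54 - 18 = 36. total_sold = 58
  Event 8 (sale 10): sell min(10,36)=10. stock: 36 - 10 = 26. total_sold = 68
  Event 9 (sale 9): sell min(9,26)=9. stock: 26 - 9 = 17. total_sold = 77
  Event 10 (sale 6): sell min(6,17)=6. stock: 17 - 6 = 11. total_sold = 83
  Event 11 (sale 8): sell min(8,11)=8. stock: 11 - 8 = 3. total_sold = 91
  Event 12 (restock 37): 3 + 37 = 40
  Event 13 (sale 15): sell min(15,40)=15. stock: 40 - 15 = 25. total_sold = 106
Final: stock = 25, total_sold = 106

Checking against threshold 10:
  After event 1: stock=30 > 10
  After event 2: stock=38 > 10
  After event 3: stock=44 > 10
  After event 4: stock=84 > 10
  After event 5: stock=64 > 10
  After event 6: stock=54 > 10
  After event 7: stock=36 > 10
  After event 8: stock=26 > 10
  After event 9: stock=17 > 10
  After event 10: stock=11 > 10
  After event 11: stock=3 <= 10 -> ALERT
  After event 12: stock=40 > 10
  After event 13: stock=25 > 10
Alert events: [11]. Count = 1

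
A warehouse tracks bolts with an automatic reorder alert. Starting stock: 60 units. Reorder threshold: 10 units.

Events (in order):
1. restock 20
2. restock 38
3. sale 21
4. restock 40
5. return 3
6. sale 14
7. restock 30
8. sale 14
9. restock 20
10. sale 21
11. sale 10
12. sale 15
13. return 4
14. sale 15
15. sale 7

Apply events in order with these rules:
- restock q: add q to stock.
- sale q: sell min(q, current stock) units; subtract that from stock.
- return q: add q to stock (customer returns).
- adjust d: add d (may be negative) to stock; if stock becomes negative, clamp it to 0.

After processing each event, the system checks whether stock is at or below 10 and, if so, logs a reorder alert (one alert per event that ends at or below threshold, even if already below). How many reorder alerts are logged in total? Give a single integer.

Answer: 0

Derivation:
Processing events:
Start: stock = 60
  Event 1 (restock 20): 60 + 20 = 80
  Event 2 (restock 38): 80 + 38 = 118
  Event 3 (sale 21): sell min(21,118)=21. stock: 118 - 21 = 97. total_sold = 21
  Event 4 (restock 40): 97 + 40 = 137
  Event 5 (return 3): 137 + 3 = 140
  Event 6 (sale 14): sell min(14,140)=14. stock: 140 - 14 = 126. total_sold = 35
  Event 7 (restock 30): 126 + 30 = 156
  Event 8 (sale 14): sell min(14,156)=14. stock: 156 - 14 = 142. total_sold = 49
  Event 9 (restock 20): 142 + 20 = 162
  Event 10 (sale 21): sell min(21,162)=21. stock: 162 - 21 = 141. total_sold = 70
  Event 11 (sale 10): sell min(10,141)=10. stock: 141 - 10 = 131. total_sold = 80
  Event 12 (sale 15): sell min(15,131)=15. stock: 131 - 15 = 116. total_sold = 95
  Event 13 (return 4): 116 + 4 = 120
  Event 14 (sale 15): sell min(15,120)=15. stock: 120 - 15 = 105. total_sold = 110
  Event 15 (sale 7): sell min(7,105)=7. stock: 105 - 7 = 98. total_sold = 117
Final: stock = 98, total_sold = 117

Checking against threshold 10:
  After event 1: stock=80 > 10
  After event 2: stock=118 > 10
  After event 3: stock=97 > 10
  After event 4: stock=137 > 10
  After event 5: stock=140 > 10
  After event 6: stock=126 > 10
  After event 7: stock=156 > 10
  After event 8: stock=142 > 10
  After event 9: stock=162 > 10
  After event 10: stock=141 > 10
  After event 11: stock=131 > 10
  After event 12: stock=116 > 10
  After event 13: stock=120 > 10
  After event 14: stock=105 > 10
  After event 15: stock=98 > 10
Alert events: []. Count = 0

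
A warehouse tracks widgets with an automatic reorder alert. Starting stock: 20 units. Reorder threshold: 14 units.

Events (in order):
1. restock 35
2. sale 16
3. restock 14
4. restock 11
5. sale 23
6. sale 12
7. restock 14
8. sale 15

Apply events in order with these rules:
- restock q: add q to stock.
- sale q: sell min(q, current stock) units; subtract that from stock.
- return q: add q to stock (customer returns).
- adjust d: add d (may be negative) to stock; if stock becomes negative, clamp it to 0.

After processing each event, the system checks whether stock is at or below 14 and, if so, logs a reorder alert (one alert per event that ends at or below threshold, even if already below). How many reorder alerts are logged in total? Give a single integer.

Answer: 0

Derivation:
Processing events:
Start: stock = 20
  Event 1 (restock 35): 20 + 35 = 55
  Event 2 (sale 16): sell min(16,55)=16. stock: 55 - 16 = 39. total_sold = 16
  Event 3 (restock 14): 39 + 14 = 53
  Event 4 (restock 11): 53 + 11 = 64
  Event 5 (sale 23): sell min(23,64)=23. stock: 64 - 23 = 41. total_sold = 39
  Event 6 (sale 12): sell min(12,41)=12. stock: 41 - 12 = 29. total_sold = 51
  Event 7 (restock 14): 29 + 14 = 43
  Event 8 (sale 15): sell min(15,43)=15. stock: 43 - 15 = 28. total_sold = 66
Final: stock = 28, total_sold = 66

Checking against threshold 14:
  After event 1: stock=55 > 14
  After event 2: stock=39 > 14
  After event 3: stock=53 > 14
  After event 4: stock=64 > 14
  After event 5: stock=41 > 14
  After event 6: stock=29 > 14
  After event 7: stock=43 > 14
  After event 8: stock=28 > 14
Alert events: []. Count = 0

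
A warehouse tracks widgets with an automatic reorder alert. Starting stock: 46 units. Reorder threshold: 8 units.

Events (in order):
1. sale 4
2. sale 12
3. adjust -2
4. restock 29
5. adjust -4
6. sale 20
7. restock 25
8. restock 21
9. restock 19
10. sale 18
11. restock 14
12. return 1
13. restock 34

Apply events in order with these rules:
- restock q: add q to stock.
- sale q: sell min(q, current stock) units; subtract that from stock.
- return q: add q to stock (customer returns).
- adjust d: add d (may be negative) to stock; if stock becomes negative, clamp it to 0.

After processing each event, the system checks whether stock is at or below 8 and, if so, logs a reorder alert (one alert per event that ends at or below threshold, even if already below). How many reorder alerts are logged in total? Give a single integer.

Processing events:
Start: stock = 46
  Event 1 (sale 4): sell min(4,46)=4. stock: 46 - 4 = 42. total_sold = 4
  Event 2 (sale 12): sell min(12,42)=12. stock: 42 - 12 = 30. total_sold = 16
  Event 3 (adjust -2): 30 + -2 = 28
  Event 4 (restock 29): 28 + 29 = 57
  Event 5 (adjust -4): 57 + -4 = 53
  Event 6 (sale 20): sell min(20,53)=20. stock: 53 - 20 = 33. total_sold = 36
  Event 7 (restock 25): 33 + 25 = 58
  Event 8 (restock 21): 58 + 21 = 79
  Event 9 (restock 19): 79 + 19 = 98
  Event 10 (sale 18): sell min(18,98)=18. stock: 98 - 18 = 80. total_sold = 54
  Event 11 (restock 14): 80 + 14 = 94
  Event 12 (return 1): 94 + 1 = 95
  Event 13 (restock 34): 95 + 34 = 129
Final: stock = 129, total_sold = 54

Checking against threshold 8:
  After event 1: stock=42 > 8
  After event 2: stock=30 > 8
  After event 3: stock=28 > 8
  After event 4: stock=57 > 8
  After event 5: stock=53 > 8
  After event 6: stock=33 > 8
  After event 7: stock=58 > 8
  After event 8: stock=79 > 8
  After event 9: stock=98 > 8
  After event 10: stock=80 > 8
  After event 11: stock=94 > 8
  After event 12: stock=95 > 8
  After event 13: stock=129 > 8
Alert events: []. Count = 0

Answer: 0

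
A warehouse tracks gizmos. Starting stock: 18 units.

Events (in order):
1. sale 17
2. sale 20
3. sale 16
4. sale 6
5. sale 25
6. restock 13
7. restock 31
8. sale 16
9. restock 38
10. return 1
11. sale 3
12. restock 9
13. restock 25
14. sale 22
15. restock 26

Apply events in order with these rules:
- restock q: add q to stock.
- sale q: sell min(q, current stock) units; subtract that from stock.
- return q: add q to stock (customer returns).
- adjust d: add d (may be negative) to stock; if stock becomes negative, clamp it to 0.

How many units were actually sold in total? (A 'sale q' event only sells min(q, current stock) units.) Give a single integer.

Answer: 59

Derivation:
Processing events:
Start: stock = 18
  Event 1 (sale 17): sell min(17,18)=17. stock: 18 - 17 = 1. total_sold = 17
  Event 2 (sale 20): sell min(20,1)=1. stock: 1 - 1 = 0. total_sold = 18
  Event 3 (sale 16): sell min(16,0)=0. stock: 0 - 0 = 0. total_sold = 18
  Event 4 (sale 6): sell min(6,0)=0. stock: 0 - 0 = 0. total_sold = 18
  Event 5 (sale 25): sell min(25,0)=0. stock: 0 - 0 = 0. total_sold = 18
  Event 6 (restock 13): 0 + 13 = 13
  Event 7 (restock 31): 13 + 31 = 44
  Event 8 (sale 16): sell min(16,44)=16. stock: 44 - 16 = 28. total_sold = 34
  Event 9 (restock 38): 28 + 38 = 66
  Event 10 (return 1): 66 + 1 = 67
  Event 11 (sale 3): sell min(3,67)=3. stock: 67 - 3 = 64. total_sold = 37
  Event 12 (restock 9): 64 + 9 = 73
  Event 13 (restock 25): 73 + 25 = 98
  Event 14 (sale 22): sell min(22,98)=22. stock: 98 - 22 = 76. total_sold = 59
  Event 15 (restock 26): 76 + 26 = 102
Final: stock = 102, total_sold = 59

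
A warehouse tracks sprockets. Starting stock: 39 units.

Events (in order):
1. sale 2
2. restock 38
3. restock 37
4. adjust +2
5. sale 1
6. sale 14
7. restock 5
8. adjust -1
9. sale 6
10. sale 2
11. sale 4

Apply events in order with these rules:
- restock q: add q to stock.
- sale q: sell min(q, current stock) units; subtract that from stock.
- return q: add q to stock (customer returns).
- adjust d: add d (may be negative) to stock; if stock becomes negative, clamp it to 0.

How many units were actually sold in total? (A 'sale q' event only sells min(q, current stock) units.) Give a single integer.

Processing events:
Start: stock = 39
  Event 1 (sale 2): sell min(2,39)=2. stock: 39 - 2 = 37. total_sold = 2
  Event 2 (restock 38): 37 + 38 = 75
  Event 3 (restock 37): 75 + 37 = 112
  Event 4 (adjust +2): 112 + 2 = 114
  Event 5 (sale 1): sell min(1,114)=1. stock: 114 - 1 = 113. total_sold = 3
  Event 6 (sale 14): sell min(14,113)=14. stock: 113 - 14 = 99. total_sold = 17
  Event 7 (restock 5): 99 + 5 = 104
  Event 8 (adjust -1): 104 + -1 = 103
  Event 9 (sale 6): sell min(6,103)=6. stock: 103 - 6 = 97. total_sold = 23
  Event 10 (sale 2): sell min(2,97)=2. stock: 97 - 2 = 95. total_sold = 25
  Event 11 (sale 4): sell min(4,95)=4. stock: 95 - 4 = 91. total_sold = 29
Final: stock = 91, total_sold = 29

Answer: 29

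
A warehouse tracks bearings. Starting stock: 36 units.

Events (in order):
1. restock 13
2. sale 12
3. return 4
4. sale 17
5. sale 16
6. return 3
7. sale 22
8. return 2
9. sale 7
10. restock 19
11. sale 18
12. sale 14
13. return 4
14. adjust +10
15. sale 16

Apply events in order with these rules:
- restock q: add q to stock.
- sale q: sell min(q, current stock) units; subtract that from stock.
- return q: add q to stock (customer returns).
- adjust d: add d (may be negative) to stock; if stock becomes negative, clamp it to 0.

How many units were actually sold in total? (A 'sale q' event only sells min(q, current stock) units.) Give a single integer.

Answer: 91

Derivation:
Processing events:
Start: stock = 36
  Event 1 (restock 13): 36 + 13 = 49
  Event 2 (sale 12): sell min(12,49)=12. stock: 49 - 12 = 37. total_sold = 12
  Event 3 (return 4): 37 + 4 = 41
  Event 4 (sale 17): sell min(17,41)=17. stock: 41 - 17 = 24. total_sold = 29
  Event 5 (sale 16): sell min(16,24)=16. stock: 24 - 16 = 8. total_sold = 45
  Event 6 (return 3): 8 + 3 = 11
  Event 7 (sale 22): sell min(22,11)=11. stock: 11 - 11 = 0. total_sold = 56
  Event 8 (return 2): 0 + 2 = 2
  Event 9 (sale 7): sell min(7,2)=2. stock: 2 - 2 = 0. total_sold = 58
  Event 10 (restock 19): 0 + 19 = 19
  Event 11 (sale 18): sell min(18,19)=18. stock: 19 - 18 = 1. total_sold = 76
  Event 12 (sale 14): sell min(14,1)=1. stock: 1 - 1 = 0. total_sold = 77
  Event 13 (return 4): 0 + 4 = 4
  Event 14 (adjust +10): 4 + 10 = 14
  Event 15 (sale 16): sell min(16,14)=14. stock: 14 - 14 = 0. total_sold = 91
Final: stock = 0, total_sold = 91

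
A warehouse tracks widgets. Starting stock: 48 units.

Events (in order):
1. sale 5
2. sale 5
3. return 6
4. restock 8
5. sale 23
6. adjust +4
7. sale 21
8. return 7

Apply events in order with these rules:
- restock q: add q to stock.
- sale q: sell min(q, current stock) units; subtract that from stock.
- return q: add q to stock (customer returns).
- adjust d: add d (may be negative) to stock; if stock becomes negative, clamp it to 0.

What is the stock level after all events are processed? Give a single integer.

Answer: 19

Derivation:
Processing events:
Start: stock = 48
  Event 1 (sale 5): sell min(5,48)=5. stock: 48 - 5 = 43. total_sold = 5
  Event 2 (sale 5): sell min(5,43)=5. stock: 43 - 5 = 38. total_sold = 10
  Event 3 (return 6): 38 + 6 = 44
  Event 4 (restock 8): 44 + 8 = 52
  Event 5 (sale 23): sell min(23,52)=23. stock: 52 - 23 = 29. total_sold = 33
  Event 6 (adjust +4): 29 + 4 = 33
  Event 7 (sale 21): sell min(21,33)=21. stock: 33 - 21 = 12. total_sold = 54
  Event 8 (return 7): 12 + 7 = 19
Final: stock = 19, total_sold = 54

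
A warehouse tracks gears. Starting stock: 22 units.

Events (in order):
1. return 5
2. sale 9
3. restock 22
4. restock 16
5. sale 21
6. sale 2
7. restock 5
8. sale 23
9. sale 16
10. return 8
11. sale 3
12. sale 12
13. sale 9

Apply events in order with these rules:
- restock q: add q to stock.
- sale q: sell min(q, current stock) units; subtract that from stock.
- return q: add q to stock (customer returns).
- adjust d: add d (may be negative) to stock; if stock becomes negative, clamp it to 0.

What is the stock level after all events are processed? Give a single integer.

Answer: 0

Derivation:
Processing events:
Start: stock = 22
  Event 1 (return 5): 22 + 5 = 27
  Event 2 (sale 9): sell min(9,27)=9. stock: 27 - 9 = 18. total_sold = 9
  Event 3 (restock 22): 18 + 22 = 40
  Event 4 (restock 16): 40 + 16 = 56
  Event 5 (sale 21): sell min(21,56)=21. stock: 56 - 21 = 35. total_sold = 30
  Event 6 (sale 2): sell min(2,35)=2. stock: 35 - 2 = 33. total_sold = 32
  Event 7 (restock 5): 33 + 5 = 38
  Event 8 (sale 23): sell min(23,38)=23. stock: 38 - 23 = 15. total_sold = 55
  Event 9 (sale 16): sell min(16,15)=15. stock: 15 - 15 = 0. total_sold = 70
  Event 10 (return 8): 0 + 8 = 8
  Event 11 (sale 3): sell min(3,8)=3. stock: 8 - 3 = 5. total_sold = 73
  Event 12 (sale 12): sell min(12,5)=5. stock: 5 - 5 = 0. total_sold = 78
  Event 13 (sale 9): sell min(9,0)=0. stock: 0 - 0 = 0. total_sold = 78
Final: stock = 0, total_sold = 78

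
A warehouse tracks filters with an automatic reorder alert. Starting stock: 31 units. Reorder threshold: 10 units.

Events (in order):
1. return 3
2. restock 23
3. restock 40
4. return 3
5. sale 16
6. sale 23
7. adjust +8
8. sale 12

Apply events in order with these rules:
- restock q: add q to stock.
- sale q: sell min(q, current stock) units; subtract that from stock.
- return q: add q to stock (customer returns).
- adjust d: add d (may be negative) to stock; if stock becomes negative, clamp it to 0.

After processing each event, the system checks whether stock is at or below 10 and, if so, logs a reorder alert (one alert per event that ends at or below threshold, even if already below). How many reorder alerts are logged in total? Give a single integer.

Answer: 0

Derivation:
Processing events:
Start: stock = 31
  Event 1 (return 3): 31 + 3 = 34
  Event 2 (restock 23): 34 + 23 = 57
  Event 3 (restock 40): 57 + 40 = 97
  Event 4 (return 3): 97 + 3 = 100
  Event 5 (sale 16): sell min(16,100)=16. stock: 100 - 16 = 84. total_sold = 16
  Event 6 (sale 23): sell min(23,84)=23. stock: 84 - 23 = 61. total_sold = 39
  Event 7 (adjust +8): 61 + 8 = 69
  Event 8 (sale 12): sell min(12,69)=12. stock: 69 - 12 = 57. total_sold = 51
Final: stock = 57, total_sold = 51

Checking against threshold 10:
  After event 1: stock=34 > 10
  After event 2: stock=57 > 10
  After event 3: stock=97 > 10
  After event 4: stock=100 > 10
  After event 5: stock=84 > 10
  After event 6: stock=61 > 10
  After event 7: stock=69 > 10
  After event 8: stock=57 > 10
Alert events: []. Count = 0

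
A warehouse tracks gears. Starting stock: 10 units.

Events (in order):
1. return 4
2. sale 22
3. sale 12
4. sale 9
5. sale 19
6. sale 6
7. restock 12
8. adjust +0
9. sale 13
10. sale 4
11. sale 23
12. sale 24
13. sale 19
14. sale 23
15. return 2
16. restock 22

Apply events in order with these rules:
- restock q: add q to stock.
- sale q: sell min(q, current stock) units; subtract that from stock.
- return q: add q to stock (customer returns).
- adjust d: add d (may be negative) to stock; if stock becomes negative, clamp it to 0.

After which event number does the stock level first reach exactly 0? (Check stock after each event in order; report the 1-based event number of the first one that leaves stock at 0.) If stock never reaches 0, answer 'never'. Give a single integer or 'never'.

Answer: 2

Derivation:
Processing events:
Start: stock = 10
  Event 1 (return 4): 10 + 4 = 14
  Event 2 (sale 22): sell min(22,14)=14. stock: 14 - 14 = 0. total_sold = 14
  Event 3 (sale 12): sell min(12,0)=0. stock: 0 - 0 = 0. total_sold = 14
  Event 4 (sale 9): sell min(9,0)=0. stock: 0 - 0 = 0. total_sold = 14
  Event 5 (sale 19): sell min(19,0)=0. stock: 0 - 0 = 0. total_sold = 14
  Event 6 (sale 6): sell min(6,0)=0. stock: 0 - 0 = 0. total_sold = 14
  Event 7 (restock 12): 0 + 12 = 12
  Event 8 (adjust +0): 12 + 0 = 12
  Event 9 (sale 13): sell min(13,12)=12. stock: 12 - 12 = 0. total_sold = 26
  Event 10 (sale 4): sell min(4,0)=0. stock: 0 - 0 = 0. total_sold = 26
  Event 11 (sale 23): sell min(23,0)=0. stock: 0 - 0 = 0. total_sold = 26
  Event 12 (sale 24): sell min(24,0)=0. stock: 0 - 0 = 0. total_sold = 26
  Event 13 (sale 19): sell min(19,0)=0. stock: 0 - 0 = 0. total_sold = 26
  Event 14 (sale 23): sell min(23,0)=0. stock: 0 - 0 = 0. total_sold = 26
  Event 15 (return 2): 0 + 2 = 2
  Event 16 (restock 22): 2 + 22 = 24
Final: stock = 24, total_sold = 26

First zero at event 2.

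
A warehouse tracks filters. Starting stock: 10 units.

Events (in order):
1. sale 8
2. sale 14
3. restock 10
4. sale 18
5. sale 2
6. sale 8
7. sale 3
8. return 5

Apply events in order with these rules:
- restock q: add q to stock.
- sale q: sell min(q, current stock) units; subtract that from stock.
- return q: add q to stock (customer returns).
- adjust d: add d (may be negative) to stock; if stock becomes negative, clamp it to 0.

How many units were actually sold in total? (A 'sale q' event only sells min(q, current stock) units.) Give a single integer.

Answer: 20

Derivation:
Processing events:
Start: stock = 10
  Event 1 (sale 8): sell min(8,10)=8. stock: 10 - 8 = 2. total_sold = 8
  Event 2 (sale 14): sell min(14,2)=2. stock: 2 - 2 = 0. total_sold = 10
  Event 3 (restock 10): 0 + 10 = 10
  Event 4 (sale 18): sell min(18,10)=10. stock: 10 - 10 = 0. total_sold = 20
  Event 5 (sale 2): sell min(2,0)=0. stock: 0 - 0 = 0. total_sold = 20
  Event 6 (sale 8): sell min(8,0)=0. stock: 0 - 0 = 0. total_sold = 20
  Event 7 (sale 3): sell min(3,0)=0. stock: 0 - 0 = 0. total_sold = 20
  Event 8 (return 5): 0 + 5 = 5
Final: stock = 5, total_sold = 20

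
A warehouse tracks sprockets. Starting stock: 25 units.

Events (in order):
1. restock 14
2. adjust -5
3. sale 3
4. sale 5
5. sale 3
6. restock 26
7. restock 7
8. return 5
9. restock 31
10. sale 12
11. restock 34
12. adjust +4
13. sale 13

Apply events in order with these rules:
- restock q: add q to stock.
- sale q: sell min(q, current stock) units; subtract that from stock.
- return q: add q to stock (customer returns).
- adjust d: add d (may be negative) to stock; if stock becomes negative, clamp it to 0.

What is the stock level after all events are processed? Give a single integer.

Answer: 105

Derivation:
Processing events:
Start: stock = 25
  Event 1 (restock 14): 25 + 14 = 39
  Event 2 (adjust -5): 39 + -5 = 34
  Event 3 (sale 3): sell min(3,34)=3. stock: 34 - 3 = 31. total_sold = 3
  Event 4 (sale 5): sell min(5,31)=5. stock: 31 - 5 = 26. total_sold = 8
  Event 5 (sale 3): sell min(3,26)=3. stock: 26 - 3 = 23. total_sold = 11
  Event 6 (restock 26): 23 + 26 = 49
  Event 7 (restock 7): 49 + 7 = 56
  Event 8 (return 5): 56 + 5 = 61
  Event 9 (restock 31): 61 + 31 = 92
  Event 10 (sale 12): sell min(12,92)=12. stock: 92 - 12 = 80. total_sold = 23
  Event 11 (restock 34): 80 + 34 = 114
  Event 12 (adjust +4): 114 + 4 = 118
  Event 13 (sale 13): sell min(13,118)=13. stock: 118 - 13 = 105. total_sold = 36
Final: stock = 105, total_sold = 36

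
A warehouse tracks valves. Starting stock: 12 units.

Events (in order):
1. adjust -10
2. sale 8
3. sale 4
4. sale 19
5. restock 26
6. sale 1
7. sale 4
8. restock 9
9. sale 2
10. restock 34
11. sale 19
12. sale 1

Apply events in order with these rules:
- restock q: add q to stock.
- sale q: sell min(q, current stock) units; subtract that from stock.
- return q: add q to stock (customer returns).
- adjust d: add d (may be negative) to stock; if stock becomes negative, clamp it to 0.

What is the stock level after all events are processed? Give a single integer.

Answer: 42

Derivation:
Processing events:
Start: stock = 12
  Event 1 (adjust -10): 12 + -10 = 2
  Event 2 (sale 8): sell min(8,2)=2. stock: 2 - 2 = 0. total_sold = 2
  Event 3 (sale 4): sell min(4,0)=0. stock: 0 - 0 = 0. total_sold = 2
  Event 4 (sale 19): sell min(19,0)=0. stock: 0 - 0 = 0. total_sold = 2
  Event 5 (restock 26): 0 + 26 = 26
  Event 6 (sale 1): sell min(1,26)=1. stock: 26 - 1 = 25. total_sold = 3
  Event 7 (sale 4): sell min(4,25)=4. stock: 25 - 4 = 21. total_sold = 7
  Event 8 (restock 9): 21 + 9 = 30
  Event 9 (sale 2): sell min(2,30)=2. stock: 30 - 2 = 28. total_sold = 9
  Event 10 (restock 34): 28 + 34 = 62
  Event 11 (sale 19): sell min(19,62)=19. stock: 62 - 19 = 43. total_sold = 28
  Event 12 (sale 1): sell min(1,43)=1. stock: 43 - 1 = 42. total_sold = 29
Final: stock = 42, total_sold = 29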